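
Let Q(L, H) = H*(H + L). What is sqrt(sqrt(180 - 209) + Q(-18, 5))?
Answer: sqrt(-65 + I*sqrt(29)) ≈ 0.33369 + 8.0692*I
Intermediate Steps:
sqrt(sqrt(180 - 209) + Q(-18, 5)) = sqrt(sqrt(180 - 209) + 5*(5 - 18)) = sqrt(sqrt(-29) + 5*(-13)) = sqrt(I*sqrt(29) - 65) = sqrt(-65 + I*sqrt(29))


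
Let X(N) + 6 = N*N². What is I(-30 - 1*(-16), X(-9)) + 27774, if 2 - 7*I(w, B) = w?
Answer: 194434/7 ≈ 27776.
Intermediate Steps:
X(N) = -6 + N³ (X(N) = -6 + N*N² = -6 + N³)
I(w, B) = 2/7 - w/7
I(-30 - 1*(-16), X(-9)) + 27774 = (2/7 - (-30 - 1*(-16))/7) + 27774 = (2/7 - (-30 + 16)/7) + 27774 = (2/7 - ⅐*(-14)) + 27774 = (2/7 + 2) + 27774 = 16/7 + 27774 = 194434/7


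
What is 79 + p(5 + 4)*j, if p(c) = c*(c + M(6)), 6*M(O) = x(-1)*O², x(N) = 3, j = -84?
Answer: -20333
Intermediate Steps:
M(O) = O²/2 (M(O) = (3*O²)/6 = O²/2)
p(c) = c*(18 + c) (p(c) = c*(c + (½)*6²) = c*(c + (½)*36) = c*(c + 18) = c*(18 + c))
79 + p(5 + 4)*j = 79 + ((5 + 4)*(18 + (5 + 4)))*(-84) = 79 + (9*(18 + 9))*(-84) = 79 + (9*27)*(-84) = 79 + 243*(-84) = 79 - 20412 = -20333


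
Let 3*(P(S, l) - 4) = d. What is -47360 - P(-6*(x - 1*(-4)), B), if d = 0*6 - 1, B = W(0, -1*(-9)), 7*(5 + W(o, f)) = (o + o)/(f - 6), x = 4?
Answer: -142091/3 ≈ -47364.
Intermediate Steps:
W(o, f) = -5 + 2*o/(7*(-6 + f)) (W(o, f) = -5 + ((o + o)/(f - 6))/7 = -5 + ((2*o)/(-6 + f))/7 = -5 + (2*o/(-6 + f))/7 = -5 + 2*o/(7*(-6 + f)))
B = -5 (B = (210 - (-35)*(-9) + 2*0)/(7*(-6 - 1*(-9))) = (210 - 35*9 + 0)/(7*(-6 + 9)) = (⅐)*(210 - 315 + 0)/3 = (⅐)*(⅓)*(-105) = -5)
d = -1 (d = 0 - 1 = -1)
P(S, l) = 11/3 (P(S, l) = 4 + (⅓)*(-1) = 4 - ⅓ = 11/3)
-47360 - P(-6*(x - 1*(-4)), B) = -47360 - 1*11/3 = -47360 - 11/3 = -142091/3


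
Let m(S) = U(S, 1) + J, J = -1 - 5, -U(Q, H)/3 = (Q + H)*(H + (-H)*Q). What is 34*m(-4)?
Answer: 1326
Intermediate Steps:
U(Q, H) = -3*(H + Q)*(H - H*Q) (U(Q, H) = -3*(Q + H)*(H + (-H)*Q) = -3*(H + Q)*(H - H*Q))
J = -6
m(S) = -9 + 3*S² (m(S) = 3*1*(S² - 1*1 - S + 1*S) - 6 = 3*1*(S² - 1 - S + S) - 6 = 3*1*(-1 + S²) - 6 = (-3 + 3*S²) - 6 = -9 + 3*S²)
34*m(-4) = 34*(-9 + 3*(-4)²) = 34*(-9 + 3*16) = 34*(-9 + 48) = 34*39 = 1326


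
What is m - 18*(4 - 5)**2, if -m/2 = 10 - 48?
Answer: 58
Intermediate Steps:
m = 76 (m = -2*(10 - 48) = -2*(-38) = 76)
m - 18*(4 - 5)**2 = 76 - 18*(4 - 5)**2 = 76 - 18*(-1)**2 = 76 - 18*1 = 76 - 18 = 58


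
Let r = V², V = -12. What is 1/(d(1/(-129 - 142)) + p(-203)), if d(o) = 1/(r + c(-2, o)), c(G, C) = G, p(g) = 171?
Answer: 142/24283 ≈ 0.0058477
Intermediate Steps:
r = 144 (r = (-12)² = 144)
d(o) = 1/142 (d(o) = 1/(144 - 2) = 1/142)
1/(d(1/(-129 - 142)) + p(-203)) = 1/(1/142 + 171) = 1/(24283/142) = 142/24283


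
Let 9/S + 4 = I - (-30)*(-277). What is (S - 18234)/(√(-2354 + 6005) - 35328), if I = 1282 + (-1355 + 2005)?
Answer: 685183009536/1327524003401 + 38789799*√3651/2655048006802 ≈ 0.51702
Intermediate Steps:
I = 1932 (I = 1282 + 650 = 1932)
S = -9/6382 (S = 9/(-4 + (1932 - (-30)*(-277))) = 9/(-4 + (1932 - 1*8310)) = 9/(-4 + (1932 - 8310)) = 9/(-4 - 6378) = 9/(-6382) = 9*(-1/6382) = -9/6382 ≈ -0.0014102)
(S - 18234)/(√(-2354 + 6005) - 35328) = (-9/6382 - 18234)/(√(-2354 + 6005) - 35328) = -116369397/(6382*(√3651 - 35328)) = -116369397/(6382*(-35328 + √3651))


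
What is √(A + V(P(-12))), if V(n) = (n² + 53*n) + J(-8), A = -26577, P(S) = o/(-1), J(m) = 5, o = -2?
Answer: I*√26462 ≈ 162.67*I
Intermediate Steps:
P(S) = 2 (P(S) = -2/(-1) = -2*(-1) = 2)
V(n) = 5 + n² + 53*n (V(n) = (n² + 53*n) + 5 = 5 + n² + 53*n)
√(A + V(P(-12))) = √(-26577 + (5 + 2² + 53*2)) = √(-26577 + (5 + 4 + 106)) = √(-26577 + 115) = √(-26462) = I*√26462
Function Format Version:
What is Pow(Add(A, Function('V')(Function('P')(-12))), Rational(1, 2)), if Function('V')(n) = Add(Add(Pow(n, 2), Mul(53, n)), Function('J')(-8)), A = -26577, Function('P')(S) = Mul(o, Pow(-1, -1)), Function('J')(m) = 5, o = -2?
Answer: Mul(I, Pow(26462, Rational(1, 2))) ≈ Mul(162.67, I)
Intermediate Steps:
Function('P')(S) = 2 (Function('P')(S) = Mul(-2, Pow(-1, -1)) = Mul(-2, -1) = 2)
Function('V')(n) = Add(5, Pow(n, 2), Mul(53, n)) (Function('V')(n) = Add(Add(Pow(n, 2), Mul(53, n)), 5) = Add(5, Pow(n, 2), Mul(53, n)))
Pow(Add(A, Function('V')(Function('P')(-12))), Rational(1, 2)) = Pow(Add(-26577, Add(5, Pow(2, 2), Mul(53, 2))), Rational(1, 2)) = Pow(Add(-26577, Add(5, 4, 106)), Rational(1, 2)) = Pow(Add(-26577, 115), Rational(1, 2)) = Pow(-26462, Rational(1, 2)) = Mul(I, Pow(26462, Rational(1, 2)))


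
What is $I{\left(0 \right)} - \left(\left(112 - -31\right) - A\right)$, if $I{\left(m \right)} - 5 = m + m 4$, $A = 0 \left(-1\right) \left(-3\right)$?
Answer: $-138$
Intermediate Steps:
$A = 0$ ($A = 0 \left(-3\right) = 0$)
$I{\left(m \right)} = 5 + 5 m$ ($I{\left(m \right)} = 5 + \left(m + m 4\right) = 5 + \left(m + 4 m\right) = 5 + 5 m$)
$I{\left(0 \right)} - \left(\left(112 - -31\right) - A\right) = \left(5 + 5 \cdot 0\right) - \left(\left(112 - -31\right) - 0\right) = \left(5 + 0\right) - \left(\left(112 + 31\right) + 0\right) = 5 - \left(143 + 0\right) = 5 - 143 = -138$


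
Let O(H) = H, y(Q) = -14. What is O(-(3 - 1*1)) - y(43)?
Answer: 12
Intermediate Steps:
O(-(3 - 1*1)) - y(43) = -(3 - 1*1) - 1*(-14) = -(3 - 1) + 14 = -1*2 + 14 = -2 + 14 = 12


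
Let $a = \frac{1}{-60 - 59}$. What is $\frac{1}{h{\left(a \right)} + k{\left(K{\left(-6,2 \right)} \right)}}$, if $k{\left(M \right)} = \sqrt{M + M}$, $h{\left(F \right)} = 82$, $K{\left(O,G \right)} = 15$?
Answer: $\frac{41}{3347} - \frac{\sqrt{30}}{6694} \approx 0.011432$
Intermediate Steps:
$a = - \frac{1}{119}$ ($a = \frac{1}{-119} = - \frac{1}{119} \approx -0.0084034$)
$k{\left(M \right)} = \sqrt{2} \sqrt{M}$ ($k{\left(M \right)} = \sqrt{2 M} = \sqrt{2} \sqrt{M}$)
$\frac{1}{h{\left(a \right)} + k{\left(K{\left(-6,2 \right)} \right)}} = \frac{1}{82 + \sqrt{2} \sqrt{15}} = \frac{1}{82 + \sqrt{30}}$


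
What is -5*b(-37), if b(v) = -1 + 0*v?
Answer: 5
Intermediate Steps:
b(v) = -1 (b(v) = -1 + 0 = -1)
-5*b(-37) = -5*(-1) = 5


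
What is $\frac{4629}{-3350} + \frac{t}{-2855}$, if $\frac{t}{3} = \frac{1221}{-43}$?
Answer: $- \frac{111201627}{82252550} \approx -1.352$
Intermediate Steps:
$t = - \frac{3663}{43}$ ($t = 3 \frac{1221}{-43} = 3 \cdot 1221 \left(- \frac{1}{43}\right) = 3 \left(- \frac{1221}{43}\right) = - \frac{3663}{43} \approx -85.186$)
$\frac{4629}{-3350} + \frac{t}{-2855} = \frac{4629}{-3350} - \frac{3663}{43 \left(-2855\right)} = 4629 \left(- \frac{1}{3350}\right) - - \frac{3663}{122765} = - \frac{4629}{3350} + \frac{3663}{122765} = - \frac{111201627}{82252550}$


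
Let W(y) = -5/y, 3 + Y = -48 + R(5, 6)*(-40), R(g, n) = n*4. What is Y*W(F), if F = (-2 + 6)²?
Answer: 5055/16 ≈ 315.94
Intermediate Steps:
R(g, n) = 4*n
Y = -1011 (Y = -3 + (-48 + (4*6)*(-40)) = -3 + (-48 + 24*(-40)) = -3 + (-48 - 960) = -3 - 1008 = -1011)
F = 16 (F = 4² = 16)
Y*W(F) = -(-5055)/16 = -1011*(-5/16) = 5055/16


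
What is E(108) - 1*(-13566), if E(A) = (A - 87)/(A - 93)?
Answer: 67837/5 ≈ 13567.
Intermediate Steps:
E(A) = (-87 + A)/(-93 + A)
E(108) - 1*(-13566) = (-87 + 108)/(-93 + 108) - 1*(-13566) = 21/15 + 13566 = (1/15)*21 + 13566 = 7/5 + 13566 = 67837/5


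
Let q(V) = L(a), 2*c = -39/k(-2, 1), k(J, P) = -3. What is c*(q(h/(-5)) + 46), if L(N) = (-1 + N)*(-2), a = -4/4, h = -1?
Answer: 325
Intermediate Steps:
a = -1 (a = -4*¼ = -1)
L(N) = 2 - 2*N
c = 13/2 (c = (-39/(-3))/2 = (-39*(-⅓))/2 = (½)*13 = 13/2 ≈ 6.5000)
q(V) = 4 (q(V) = 2 - 2*(-1) = 2 + 2 = 4)
c*(q(h/(-5)) + 46) = 13*(4 + 46)/2 = (13/2)*50 = 325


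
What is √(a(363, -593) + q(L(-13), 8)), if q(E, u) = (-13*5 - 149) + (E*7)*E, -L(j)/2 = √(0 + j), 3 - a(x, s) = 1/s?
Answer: 3*I*√22466398/593 ≈ 23.979*I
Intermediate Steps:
a(x, s) = 3 - 1/s
L(j) = -2*√j (L(j) = -2*√(0 + j) = -2*√j)
q(E, u) = -214 + 7*E² (q(E, u) = (-65 - 149) + (7*E)*E = -214 + 7*E²)
√(a(363, -593) + q(L(-13), 8)) = √((3 - 1/(-593)) + (-214 + 7*(-2*I*√13)²)) = √((3 - 1*(-1/593)) + (-214 + 7*(-2*I*√13)²)) = √((3 + 1/593) + (-214 + 7*(-2*I*√13)²)) = √(1780/593 + (-214 + 7*(-52))) = √(1780/593 + (-214 - 364)) = √(1780/593 - 578) = √(-340974/593) = 3*I*√22466398/593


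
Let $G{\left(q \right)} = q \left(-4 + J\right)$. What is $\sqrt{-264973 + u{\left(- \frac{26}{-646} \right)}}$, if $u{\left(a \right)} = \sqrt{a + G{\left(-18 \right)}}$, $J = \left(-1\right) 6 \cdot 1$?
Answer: $\frac{\sqrt{-27644368117 + 323 \sqrt{18783419}}}{323} \approx 514.74 i$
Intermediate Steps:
$J = -6$ ($J = \left(-6\right) 1 = -6$)
$G{\left(q \right)} = - 10 q$ ($G{\left(q \right)} = q \left(-4 - 6\right) = q \left(-10\right) = - 10 q$)
$u{\left(a \right)} = \sqrt{180 + a}$ ($u{\left(a \right)} = \sqrt{a - -180} = \sqrt{a + 180} = \sqrt{180 + a}$)
$\sqrt{-264973 + u{\left(- \frac{26}{-646} \right)}} = \sqrt{-264973 + \sqrt{180 - \frac{26}{-646}}} = \sqrt{-264973 + \sqrt{180 - - \frac{13}{323}}} = \sqrt{-264973 + \sqrt{180 + \frac{13}{323}}} = \sqrt{-264973 + \sqrt{\frac{58153}{323}}} = \sqrt{-264973 + \frac{\sqrt{18783419}}{323}}$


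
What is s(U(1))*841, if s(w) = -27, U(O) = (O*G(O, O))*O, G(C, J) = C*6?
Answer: -22707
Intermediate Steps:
G(C, J) = 6*C
U(O) = 6*O³ (U(O) = (O*(6*O))*O = (6*O²)*O = 6*O³)
s(U(1))*841 = -27*841 = -22707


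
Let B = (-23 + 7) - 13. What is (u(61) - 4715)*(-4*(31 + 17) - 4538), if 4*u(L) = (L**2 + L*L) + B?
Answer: 27072155/2 ≈ 1.3536e+7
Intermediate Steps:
B = -29 (B = -16 - 13 = -29)
u(L) = -29/4 + L**2/2 (u(L) = ((L**2 + L*L) - 29)/4 = ((L**2 + L**2) - 29)/4 = (2*L**2 - 29)/4 = (-29 + 2*L**2)/4 = -29/4 + L**2/2)
(u(61) - 4715)*(-4*(31 + 17) - 4538) = ((-29/4 + (1/2)*61**2) - 4715)*(-4*(31 + 17) - 4538) = ((-29/4 + (1/2)*3721) - 4715)*(-4*48 - 4538) = ((-29/4 + 3721/2) - 4715)*(-192 - 4538) = (7413/4 - 4715)*(-4730) = -11447/4*(-4730) = 27072155/2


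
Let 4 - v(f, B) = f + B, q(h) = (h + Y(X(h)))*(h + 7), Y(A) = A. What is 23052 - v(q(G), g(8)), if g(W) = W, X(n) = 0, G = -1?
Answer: 23050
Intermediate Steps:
q(h) = h*(7 + h) (q(h) = (h + 0)*(h + 7) = h*(7 + h))
v(f, B) = 4 - B - f (v(f, B) = 4 - (f + B) = 4 - (B + f) = 4 + (-B - f) = 4 - B - f)
23052 - v(q(G), g(8)) = 23052 - (4 - 1*8 - (-1)*(7 - 1)) = 23052 - (4 - 8 - (-1)*6) = 23052 - (4 - 8 - 1*(-6)) = 23052 - (4 - 8 + 6) = 23052 - 1*2 = 23052 - 2 = 23050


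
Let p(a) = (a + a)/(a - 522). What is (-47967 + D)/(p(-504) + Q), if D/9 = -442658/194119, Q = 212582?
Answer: -106194305943/470436914074 ≈ -0.22574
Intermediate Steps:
D = -3983922/194119 (D = 9*(-442658/194119) = -3983922/194119 ≈ -20.523)
p(a) = 2*a/(-522 + a) (p(a) = (2*a)/(-522 + a) = 2*a/(-522 + a))
(-47967 + D)/(p(-504) + Q) = (-47967 - 3983922/194119)/(2*(-504)/(-522 - 504) + 212582) = -9315289995/(194119*(2*(-504)/(-1026) + 212582)) = -9315289995/(194119*(2*(-504)*(-1/1026) + 212582)) = -9315289995/(194119*(56/57 + 212582)) = -9315289995/(194119*12117230/57) = -9315289995/194119*57/12117230 = -106194305943/470436914074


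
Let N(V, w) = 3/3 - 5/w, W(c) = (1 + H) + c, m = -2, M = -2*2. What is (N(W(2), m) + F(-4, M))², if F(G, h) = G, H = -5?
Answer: ¼ ≈ 0.25000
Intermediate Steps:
M = -4
W(c) = -4 + c (W(c) = (1 - 5) + c = -4 + c)
N(V, w) = 1 - 5/w (N(V, w) = 3*(⅓) - 5/w = 1 - 5/w)
(N(W(2), m) + F(-4, M))² = ((-5 - 2)/(-2) - 4)² = (-½*(-7) - 4)² = (7/2 - 4)² = (-½)² = ¼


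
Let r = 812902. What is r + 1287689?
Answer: 2100591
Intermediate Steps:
r + 1287689 = 812902 + 1287689 = 2100591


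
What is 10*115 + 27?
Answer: 1177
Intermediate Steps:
10*115 + 27 = 1150 + 27 = 1177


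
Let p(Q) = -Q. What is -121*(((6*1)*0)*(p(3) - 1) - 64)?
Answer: 7744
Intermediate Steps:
-121*(((6*1)*0)*(p(3) - 1) - 64) = -121*(((6*1)*0)*(-1*3 - 1) - 64) = -121*((6*0)*(-3 - 1) - 64) = -121*(0*(-4) - 64) = -121*(0 - 64) = -121*(-64) = 7744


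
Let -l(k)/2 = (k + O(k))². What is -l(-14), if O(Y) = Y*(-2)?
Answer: 392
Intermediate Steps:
O(Y) = -2*Y
l(k) = -2*k² (l(k) = -2*(k - 2*k)² = -2*k²)
-l(-14) = -(-2)*(-14)² = -(-2)*196 = -1*(-392) = 392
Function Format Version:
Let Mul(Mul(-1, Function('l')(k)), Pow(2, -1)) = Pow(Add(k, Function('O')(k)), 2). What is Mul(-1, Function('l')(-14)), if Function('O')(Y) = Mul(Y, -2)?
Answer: 392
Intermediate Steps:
Function('O')(Y) = Mul(-2, Y)
Function('l')(k) = Mul(-2, Pow(k, 2)) (Function('l')(k) = Mul(-2, Pow(Add(k, Mul(-2, k)), 2)) = Mul(-2, Pow(Mul(-1, k), 2)) = Mul(-2, Pow(k, 2)))
Mul(-1, Function('l')(-14)) = Mul(-1, Mul(-2, Pow(-14, 2))) = Mul(-1, Mul(-2, 196)) = Mul(-1, -392) = 392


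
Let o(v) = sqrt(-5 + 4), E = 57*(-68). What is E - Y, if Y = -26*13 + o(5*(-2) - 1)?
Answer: -3538 - I ≈ -3538.0 - 1.0*I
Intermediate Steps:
E = -3876
o(v) = I (o(v) = sqrt(-1) = I)
Y = -338 + I (Y = -26*13 + I = -338 + I ≈ -338.0 + 1.0*I)
E - Y = -3876 - (-338 + I) = -3876 + (338 - I) = -3538 - I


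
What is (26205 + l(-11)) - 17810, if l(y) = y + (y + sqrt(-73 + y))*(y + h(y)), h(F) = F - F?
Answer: 8505 - 22*I*sqrt(21) ≈ 8505.0 - 100.82*I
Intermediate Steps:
h(F) = 0
l(y) = y + y*(y + sqrt(-73 + y)) (l(y) = y + (y + sqrt(-73 + y))*(y + 0) = y + (y + sqrt(-73 + y))*y = y + y*(y + sqrt(-73 + y)))
(26205 + l(-11)) - 17810 = (26205 - 11*(1 - 11 + sqrt(-73 - 11))) - 17810 = (26205 - 11*(1 - 11 + sqrt(-84))) - 17810 = (26205 - 11*(1 - 11 + 2*I*sqrt(21))) - 17810 = (26205 - 11*(-10 + 2*I*sqrt(21))) - 17810 = (26205 + (110 - 22*I*sqrt(21))) - 17810 = (26315 - 22*I*sqrt(21)) - 17810 = 8505 - 22*I*sqrt(21)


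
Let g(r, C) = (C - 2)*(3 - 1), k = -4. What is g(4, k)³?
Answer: -1728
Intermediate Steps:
g(r, C) = -4 + 2*C (g(r, C) = (-2 + C)*2 = -4 + 2*C)
g(4, k)³ = (-4 + 2*(-4))³ = (-4 - 8)³ = (-12)³ = -1728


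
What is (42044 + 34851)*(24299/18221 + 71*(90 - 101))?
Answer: -156056227470/2603 ≈ -5.9952e+7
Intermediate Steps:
(42044 + 34851)*(24299/18221 + 71*(90 - 101)) = 76895*(24299*(1/18221) + 71*(-11)) = 76895*(24299/18221 - 781) = 76895*(-14206302/18221) = -156056227470/2603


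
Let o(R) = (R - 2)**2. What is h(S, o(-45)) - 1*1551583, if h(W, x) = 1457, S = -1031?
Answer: -1550126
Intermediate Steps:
o(R) = (-2 + R)**2
h(S, o(-45)) - 1*1551583 = 1457 - 1*1551583 = 1457 - 1551583 = -1550126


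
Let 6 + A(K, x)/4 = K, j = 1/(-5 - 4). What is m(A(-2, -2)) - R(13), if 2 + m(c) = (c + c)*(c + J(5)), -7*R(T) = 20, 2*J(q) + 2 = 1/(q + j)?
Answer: 162186/77 ≈ 2106.3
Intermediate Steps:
j = -⅑ (j = 1/(-9) = -⅑ ≈ -0.11111)
J(q) = -1 + 1/(2*(-⅑ + q)) (J(q) = -1 + 1/(2*(q - ⅑)) = -1 + 1/(2*(-⅑ + q)))
R(T) = -20/7 (R(T) = -⅐*20 = -20/7)
A(K, x) = -24 + 4*K
m(c) = -2 + 2*c*(-79/88 + c) (m(c) = -2 + (c + c)*(c + (11 - 18*5)/(2*(-1 + 9*5))) = -2 + (2*c)*(c + (11 - 90)/(2*(-1 + 45))) = -2 + (2*c)*(c + (½)*(-79)/44) = -2 + (2*c)*(c + (½)*(1/44)*(-79)) = -2 + (2*c)*(c - 79/88) = -2 + (2*c)*(-79/88 + c) = -2 + 2*c*(-79/88 + c))
m(A(-2, -2)) - R(13) = (-2 + 2*(-24 + 4*(-2))² - 79*(-24 + 4*(-2))/44) - 1*(-20/7) = (-2 + 2*(-24 - 8)² - 79*(-24 - 8)/44) + 20/7 = (-2 + 2*(-32)² - 79/44*(-32)) + 20/7 = (-2 + 2*1024 + 632/11) + 20/7 = (-2 + 2048 + 632/11) + 20/7 = 23138/11 + 20/7 = 162186/77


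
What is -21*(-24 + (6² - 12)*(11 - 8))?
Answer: -1008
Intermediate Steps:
-21*(-24 + (6² - 12)*(11 - 8)) = -21*(-24 + (36 - 12)*3) = -21*(-24 + 24*3) = -21*(-24 + 72) = -21*48 = -1008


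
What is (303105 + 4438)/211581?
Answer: 307543/211581 ≈ 1.4535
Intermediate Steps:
(303105 + 4438)/211581 = 307543*(1/211581) = 307543/211581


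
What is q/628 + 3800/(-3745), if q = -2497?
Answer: -2347533/470372 ≈ -4.9908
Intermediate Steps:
q/628 + 3800/(-3745) = -2497/628 + 3800/(-3745) = -2497*1/628 + 3800*(-1/3745) = -2497/628 - 760/749 = -2347533/470372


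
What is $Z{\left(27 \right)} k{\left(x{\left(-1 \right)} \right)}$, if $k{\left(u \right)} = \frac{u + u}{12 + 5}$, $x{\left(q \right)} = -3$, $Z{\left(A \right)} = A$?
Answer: $- \frac{162}{17} \approx -9.5294$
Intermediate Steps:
$k{\left(u \right)} = \frac{2 u}{17}$
$Z{\left(27 \right)} k{\left(x{\left(-1 \right)} \right)} = 27 \cdot \frac{2}{17} \left(-3\right) = 27 \left(- \frac{6}{17}\right) = - \frac{162}{17}$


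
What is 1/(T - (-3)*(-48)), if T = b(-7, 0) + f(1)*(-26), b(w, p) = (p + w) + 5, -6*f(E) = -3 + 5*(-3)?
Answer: -1/224 ≈ -0.0044643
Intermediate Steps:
f(E) = 3 (f(E) = -(-3 + 5*(-3))/6 = -(-3 - 15)/6 = -⅙*(-18) = 3)
b(w, p) = 5 + p + w
T = -80 (T = (5 + 0 - 7) + 3*(-26) = -2 - 78 = -80)
1/(T - (-3)*(-48)) = 1/(-80 - (-3)*(-48)) = 1/(-80 - 1*144) = 1/(-80 - 144) = 1/(-224) = -1/224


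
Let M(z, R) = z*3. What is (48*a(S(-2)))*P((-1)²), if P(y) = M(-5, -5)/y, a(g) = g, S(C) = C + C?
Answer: 2880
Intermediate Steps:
M(z, R) = 3*z
S(C) = 2*C
P(y) = -15/y (P(y) = (3*(-5))/y = -15/y)
(48*a(S(-2)))*P((-1)²) = (48*(2*(-2)))*(-15/((-1)²)) = (48*(-4))*(-15/1) = -(-2880) = -192*(-15) = 2880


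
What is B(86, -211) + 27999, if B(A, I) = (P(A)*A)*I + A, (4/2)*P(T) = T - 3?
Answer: -724974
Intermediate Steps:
P(T) = -3/2 + T/2 (P(T) = (T - 3)/2 = (-3 + T)/2 = -3/2 + T/2)
B(A, I) = A + A*I*(-3/2 + A/2) (B(A, I) = ((-3/2 + A/2)*A)*I + A = (A*(-3/2 + A/2))*I + A = A*I*(-3/2 + A/2) + A = A + A*I*(-3/2 + A/2))
B(86, -211) + 27999 = (½)*86*(2 - 211*(-3 + 86)) + 27999 = (½)*86*(2 - 211*83) + 27999 = (½)*86*(2 - 17513) + 27999 = (½)*86*(-17511) + 27999 = -752973 + 27999 = -724974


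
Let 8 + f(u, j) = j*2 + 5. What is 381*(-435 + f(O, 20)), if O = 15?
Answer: -151638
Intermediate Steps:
f(u, j) = -3 + 2*j (f(u, j) = -8 + (j*2 + 5) = -8 + (2*j + 5) = -8 + (5 + 2*j) = -3 + 2*j)
381*(-435 + f(O, 20)) = 381*(-435 + (-3 + 2*20)) = 381*(-435 + (-3 + 40)) = 381*(-435 + 37) = 381*(-398) = -151638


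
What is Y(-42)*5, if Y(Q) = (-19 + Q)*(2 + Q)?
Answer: 12200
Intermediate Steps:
Y(-42)*5 = (-38 + (-42)**2 - 17*(-42))*5 = (-38 + 1764 + 714)*5 = 2440*5 = 12200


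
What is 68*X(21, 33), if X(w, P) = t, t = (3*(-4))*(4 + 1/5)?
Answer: -17136/5 ≈ -3427.2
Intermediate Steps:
t = -252/5 (t = -12*(4 + ⅕) = -12*21/5 = -252/5 ≈ -50.400)
X(w, P) = -252/5
68*X(21, 33) = 68*(-252/5) = -17136/5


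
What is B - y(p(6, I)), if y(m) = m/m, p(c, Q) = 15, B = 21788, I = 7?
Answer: 21787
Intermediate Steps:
y(m) = 1
B - y(p(6, I)) = 21788 - 1*1 = 21788 - 1 = 21787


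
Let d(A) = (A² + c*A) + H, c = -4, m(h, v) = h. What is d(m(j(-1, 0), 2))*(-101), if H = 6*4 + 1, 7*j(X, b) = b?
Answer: -2525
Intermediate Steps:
j(X, b) = b/7
H = 25 (H = 24 + 1 = 25)
d(A) = 25 + A² - 4*A (d(A) = (A² - 4*A) + 25 = 25 + A² - 4*A)
d(m(j(-1, 0), 2))*(-101) = (25 + ((⅐)*0)² - 4*0/7)*(-101) = (25 + 0² - 4*0)*(-101) = (25 + 0 + 0)*(-101) = 25*(-101) = -2525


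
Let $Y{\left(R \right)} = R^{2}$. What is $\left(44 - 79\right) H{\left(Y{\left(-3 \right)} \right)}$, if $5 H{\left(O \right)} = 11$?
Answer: $-77$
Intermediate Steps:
$H{\left(O \right)} = \frac{11}{5}$ ($H{\left(O \right)} = \frac{1}{5} \cdot 11 = \frac{11}{5}$)
$\left(44 - 79\right) H{\left(Y{\left(-3 \right)} \right)} = \left(44 - 79\right) \frac{11}{5} = \left(-35\right) \frac{11}{5} = -77$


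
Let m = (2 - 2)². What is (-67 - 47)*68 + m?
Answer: -7752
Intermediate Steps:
m = 0 (m = 0² = 0)
(-67 - 47)*68 + m = (-67 - 47)*68 + 0 = -114*68 + 0 = -7752 + 0 = -7752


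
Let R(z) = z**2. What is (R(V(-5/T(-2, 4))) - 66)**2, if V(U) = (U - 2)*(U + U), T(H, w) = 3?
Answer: 45616516/6561 ≈ 6952.7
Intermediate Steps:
V(U) = 2*U*(-2 + U) (V(U) = (-2 + U)*(2*U) = 2*U*(-2 + U))
(R(V(-5/T(-2, 4))) - 66)**2 = ((2*(-5/3)*(-2 - 5/3))**2 - 66)**2 = ((2*(-5/3)*(-11/3))**2 - 66)**2 = ((110/9)**2 - 66)**2 = (12100/81 - 66)**2 = (6754/81)**2 = 45616516/6561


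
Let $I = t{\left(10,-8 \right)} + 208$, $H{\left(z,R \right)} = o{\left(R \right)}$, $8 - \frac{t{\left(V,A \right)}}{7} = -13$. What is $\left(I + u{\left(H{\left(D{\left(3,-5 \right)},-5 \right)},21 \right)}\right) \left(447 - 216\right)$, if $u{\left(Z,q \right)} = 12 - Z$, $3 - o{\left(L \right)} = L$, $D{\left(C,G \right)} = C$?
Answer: $82929$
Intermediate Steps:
$t{\left(V,A \right)} = 147$ ($t{\left(V,A \right)} = 56 - -91 = 56 + 91 = 147$)
$o{\left(L \right)} = 3 - L$
$H{\left(z,R \right)} = 3 - R$
$I = 355$ ($I = 147 + 208 = 355$)
$\left(I + u{\left(H{\left(D{\left(3,-5 \right)},-5 \right)},21 \right)}\right) \left(447 - 216\right) = \left(355 + \left(12 - \left(3 - -5\right)\right)\right) \left(447 - 216\right) = \left(355 + \left(12 - \left(3 + 5\right)\right)\right) 231 = \left(355 + \left(12 - 8\right)\right) 231 = \left(355 + 4\right) 231 = 359 \cdot 231 = 82929$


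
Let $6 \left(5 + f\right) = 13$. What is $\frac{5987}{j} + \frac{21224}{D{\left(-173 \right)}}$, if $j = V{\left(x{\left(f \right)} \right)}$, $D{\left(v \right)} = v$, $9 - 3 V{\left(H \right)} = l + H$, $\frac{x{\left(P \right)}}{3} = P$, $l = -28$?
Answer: $\frac{4283122}{15743} \approx 272.06$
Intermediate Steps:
$f = - \frac{17}{6}$ ($f = -5 + \frac{1}{6} \cdot 13 = -5 + \frac{13}{6} = - \frac{17}{6} \approx -2.8333$)
$x{\left(P \right)} = 3 P$
$V{\left(H \right)} = \frac{37}{3} - \frac{H}{3}$ ($V{\left(H \right)} = 3 - \frac{-28 + H}{3} = 3 - \left(- \frac{28}{3} + \frac{H}{3}\right) = \frac{37}{3} - \frac{H}{3}$)
$j = \frac{91}{6}$ ($j = \frac{37}{3} - \frac{3 \left(- \frac{17}{6}\right)}{3} = \frac{37}{3} - - \frac{17}{6} = \frac{37}{3} + \frac{17}{6} = \frac{91}{6} \approx 15.167$)
$\frac{5987}{j} + \frac{21224}{D{\left(-173 \right)}} = \frac{5987}{\frac{91}{6}} + \frac{21224}{-173} = 5987 \cdot \frac{6}{91} + 21224 \left(- \frac{1}{173}\right) = \frac{35922}{91} - \frac{21224}{173} = \frac{4283122}{15743}$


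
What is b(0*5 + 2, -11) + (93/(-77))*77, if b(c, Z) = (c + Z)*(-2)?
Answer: -75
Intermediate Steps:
b(c, Z) = -2*Z - 2*c (b(c, Z) = (Z + c)*(-2) = -2*Z - 2*c)
b(0*5 + 2, -11) + (93/(-77))*77 = (-2*(-11) - 2*(0*5 + 2)) + (93/(-77))*77 = (22 - 2*(0 + 2)) + (93*(-1/77))*77 = (22 - 2*2) - 93/77*77 = (22 - 4) - 93 = 18 - 93 = -75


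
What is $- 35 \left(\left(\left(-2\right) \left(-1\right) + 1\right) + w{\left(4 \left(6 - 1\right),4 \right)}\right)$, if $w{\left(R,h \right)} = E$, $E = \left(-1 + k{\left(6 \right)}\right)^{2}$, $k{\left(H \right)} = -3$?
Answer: $-665$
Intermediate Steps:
$E = 16$ ($E = \left(-1 - 3\right)^{2} = \left(-4\right)^{2} = 16$)
$w{\left(R,h \right)} = 16$
$- 35 \left(\left(\left(-2\right) \left(-1\right) + 1\right) + w{\left(4 \left(6 - 1\right),4 \right)}\right) = - 35 \left(\left(\left(-2\right) \left(-1\right) + 1\right) + 16\right) = - 35 \left(\left(2 + 1\right) + 16\right) = - 35 \left(3 + 16\right) = \left(-35\right) 19 = -665$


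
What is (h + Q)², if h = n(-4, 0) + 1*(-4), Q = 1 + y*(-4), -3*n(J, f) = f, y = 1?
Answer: 49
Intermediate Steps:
n(J, f) = -f/3
Q = -3 (Q = 1 + 1*(-4) = 1 - 4 = -3)
h = -4 (h = -⅓*0 + 1*(-4) = 0 - 4 = -4)
(h + Q)² = (-4 - 3)² = (-7)² = 49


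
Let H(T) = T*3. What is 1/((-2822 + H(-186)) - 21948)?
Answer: -1/25328 ≈ -3.9482e-5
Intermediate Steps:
H(T) = 3*T
1/((-2822 + H(-186)) - 21948) = 1/((-2822 + 3*(-186)) - 21948) = 1/((-2822 - 558) - 21948) = 1/(-3380 - 21948) = 1/(-25328) = -1/25328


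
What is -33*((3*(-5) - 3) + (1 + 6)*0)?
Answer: 594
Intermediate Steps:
-33*((3*(-5) - 3) + (1 + 6)*0) = -33*((-15 - 3) + 7*0) = -33*(-18 + 0) = -33*(-18) = 594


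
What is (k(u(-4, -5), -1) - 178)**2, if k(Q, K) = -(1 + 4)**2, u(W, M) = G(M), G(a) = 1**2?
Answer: 41209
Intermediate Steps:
G(a) = 1
u(W, M) = 1
k(Q, K) = -25 (k(Q, K) = -1*5**2 = -1*25 = -25)
(k(u(-4, -5), -1) - 178)**2 = (-25 - 178)**2 = (-203)**2 = 41209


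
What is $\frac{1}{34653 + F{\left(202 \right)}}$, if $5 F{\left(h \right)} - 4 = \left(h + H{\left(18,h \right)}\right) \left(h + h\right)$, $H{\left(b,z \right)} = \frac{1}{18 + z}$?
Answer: $\frac{275}{14018336} \approx 1.9617 \cdot 10^{-5}$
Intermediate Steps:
$F{\left(h \right)} = \frac{4}{5} + \frac{2 h \left(h + \frac{1}{18 + h}\right)}{5}$ ($F{\left(h \right)} = \frac{4}{5} + \frac{\left(h + \frac{1}{18 + h}\right) \left(h + h\right)}{5} = \frac{4}{5} + \frac{\left(h + \frac{1}{18 + h}\right) 2 h}{5} = \frac{4}{5} + \frac{2 h \left(h + \frac{1}{18 + h}\right)}{5}$)
$\frac{1}{34653 + F{\left(202 \right)}} = \frac{1}{34653 + \frac{2 \left(202 + \left(2 + 202^{2}\right) \left(18 + 202\right)\right)}{5 \left(18 + 202\right)}} = \frac{1}{34653 + \frac{2 \left(202 + \left(2 + 40804\right) 220\right)}{5 \cdot 220}} = \frac{1}{34653 + \frac{2}{5} \cdot \frac{1}{220} \left(202 + 40806 \cdot 220\right)} = \frac{1}{34653 + \frac{2}{5} \cdot \frac{1}{220} \left(202 + 8977320\right)} = \frac{1}{34653 + \frac{2}{5} \cdot \frac{1}{220} \cdot 8977522} = \frac{1}{34653 + \frac{4488761}{275}} = \frac{1}{\frac{14018336}{275}} = \frac{275}{14018336}$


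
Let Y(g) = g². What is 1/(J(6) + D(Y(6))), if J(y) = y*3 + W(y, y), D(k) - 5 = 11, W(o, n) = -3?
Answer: 1/31 ≈ 0.032258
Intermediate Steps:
D(k) = 16 (D(k) = 5 + 11 = 16)
J(y) = -3 + 3*y (J(y) = y*3 - 3 = 3*y - 3 = -3 + 3*y)
1/(J(6) + D(Y(6))) = 1/((-3 + 3*6) + 16) = 1/((-3 + 18) + 16) = 1/(15 + 16) = 1/31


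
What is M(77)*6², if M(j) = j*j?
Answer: 213444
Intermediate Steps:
M(j) = j²
M(77)*6² = 77²*6² = 5929*36 = 213444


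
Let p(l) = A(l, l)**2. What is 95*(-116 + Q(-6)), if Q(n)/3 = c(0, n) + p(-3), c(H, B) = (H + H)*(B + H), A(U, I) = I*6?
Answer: 81320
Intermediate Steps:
A(U, I) = 6*I
p(l) = 36*l**2 (p(l) = (6*l)**2 = 36*l**2)
c(H, B) = 2*H*(B + H) (c(H, B) = (2*H)*(B + H) = 2*H*(B + H))
Q(n) = 972 (Q(n) = 3*(2*0*(n + 0) + 36*(-3)**2) = 3*(2*0*n + 36*9) = 3*(0 + 324) = 3*324 = 972)
95*(-116 + Q(-6)) = 95*(-116 + 972) = 95*856 = 81320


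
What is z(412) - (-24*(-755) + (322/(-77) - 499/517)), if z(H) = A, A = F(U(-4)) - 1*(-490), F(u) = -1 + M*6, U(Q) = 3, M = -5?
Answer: -9128076/517 ≈ -17656.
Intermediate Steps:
F(u) = -31 (F(u) = -1 - 5*6 = -1 - 30 = -31)
A = 459 (A = -31 - 1*(-490) = -31 + 490 = 459)
z(H) = 459
z(412) - (-24*(-755) + (322/(-77) - 499/517)) = 459 - (-24*(-755) + (322/(-77) - 499/517)) = 459 - (18120 + (322*(-1/77) - 499*1/517)) = 459 - (18120 + (-46/11 - 499/517)) = 459 - (18120 - 2661/517) = 459 - 1*9365379/517 = 459 - 9365379/517 = -9128076/517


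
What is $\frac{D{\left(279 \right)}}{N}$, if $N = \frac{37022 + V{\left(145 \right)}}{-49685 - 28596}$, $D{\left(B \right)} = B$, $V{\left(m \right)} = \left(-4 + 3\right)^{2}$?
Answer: $- \frac{1040019}{1763} \approx -589.91$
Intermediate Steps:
$V{\left(m \right)} = 1$ ($V{\left(m \right)} = \left(-1\right)^{2} = 1$)
$N = - \frac{5289}{11183}$ ($N = \frac{37022 + 1}{-49685 - 28596} = \frac{37023}{-78281} = 37023 \left(- \frac{1}{78281}\right) = - \frac{5289}{11183} \approx -0.47295$)
$\frac{D{\left(279 \right)}}{N} = \frac{279}{- \frac{5289}{11183}} = 279 \left(- \frac{11183}{5289}\right) = - \frac{1040019}{1763}$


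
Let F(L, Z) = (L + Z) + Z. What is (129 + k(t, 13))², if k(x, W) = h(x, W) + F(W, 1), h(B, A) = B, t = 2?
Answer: 21316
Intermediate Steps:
F(L, Z) = L + 2*Z
k(x, W) = 2 + W + x (k(x, W) = x + (W + 2*1) = x + (W + 2) = x + (2 + W) = 2 + W + x)
(129 + k(t, 13))² = (129 + (2 + 13 + 2))² = (129 + 17)² = 146² = 21316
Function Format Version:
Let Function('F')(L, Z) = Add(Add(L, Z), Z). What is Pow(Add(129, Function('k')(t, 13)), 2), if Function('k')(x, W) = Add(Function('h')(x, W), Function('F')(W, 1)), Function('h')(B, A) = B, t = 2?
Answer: 21316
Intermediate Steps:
Function('F')(L, Z) = Add(L, Mul(2, Z))
Function('k')(x, W) = Add(2, W, x) (Function('k')(x, W) = Add(x, Add(W, Mul(2, 1))) = Add(x, Add(W, 2)) = Add(x, Add(2, W)) = Add(2, W, x))
Pow(Add(129, Function('k')(t, 13)), 2) = Pow(Add(129, Add(2, 13, 2)), 2) = Pow(Add(129, 17), 2) = Pow(146, 2) = 21316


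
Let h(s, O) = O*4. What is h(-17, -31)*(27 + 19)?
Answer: -5704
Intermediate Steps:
h(s, O) = 4*O
h(-17, -31)*(27 + 19) = (4*(-31))*(27 + 19) = -124*46 = -5704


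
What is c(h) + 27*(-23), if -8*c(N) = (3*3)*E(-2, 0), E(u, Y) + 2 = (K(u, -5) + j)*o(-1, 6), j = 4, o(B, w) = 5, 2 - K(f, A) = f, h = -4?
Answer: -2655/4 ≈ -663.75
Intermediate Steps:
K(f, A) = 2 - f
E(u, Y) = 28 - 5*u (E(u, Y) = -2 + ((2 - u) + 4)*5 = -2 + (6 - u)*5 = -2 + (30 - 5*u) = 28 - 5*u)
c(N) = -171/4 (c(N) = -3*3*(28 - 5*(-2))/8 = -9*(28 + 10)/8 = -9*38/8 = -⅛*342 = -171/4)
c(h) + 27*(-23) = -171/4 + 27*(-23) = -171/4 - 621 = -2655/4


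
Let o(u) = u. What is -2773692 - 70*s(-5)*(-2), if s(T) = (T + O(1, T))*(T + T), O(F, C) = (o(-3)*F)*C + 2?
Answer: -2790492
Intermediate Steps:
O(F, C) = 2 - 3*C*F (O(F, C) = (-3*F)*C + 2 = -3*C*F + 2 = 2 - 3*C*F)
s(T) = 2*T*(2 - 2*T) (s(T) = (T + (2 - 3*T*1))*(T + T) = (T + (2 - 3*T))*(2*T) = (2 - 2*T)*(2*T) = 2*T*(2 - 2*T))
-2773692 - 70*s(-5)*(-2) = -2773692 - 280*(-5)*(1 - 1*(-5))*(-2) = -2773692 - 280*(-5)*(1 + 5)*(-2) = -2773692 - 280*(-5)*6*(-2) = -2773692 - 70*(-120)*(-2) = -2773692 + 8400*(-2) = -2773692 - 16800 = -2790492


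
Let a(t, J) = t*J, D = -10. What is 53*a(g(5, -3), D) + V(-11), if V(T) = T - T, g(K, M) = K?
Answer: -2650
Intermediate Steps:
a(t, J) = J*t
V(T) = 0
53*a(g(5, -3), D) + V(-11) = 53*(-10*5) + 0 = 53*(-50) + 0 = -2650 + 0 = -2650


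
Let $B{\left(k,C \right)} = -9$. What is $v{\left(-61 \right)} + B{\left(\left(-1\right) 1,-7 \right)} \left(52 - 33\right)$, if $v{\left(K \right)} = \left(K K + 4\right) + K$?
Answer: $3493$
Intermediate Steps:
$v{\left(K \right)} = 4 + K + K^{2}$ ($v{\left(K \right)} = \left(K^{2} + 4\right) + K = \left(4 + K^{2}\right) + K = 4 + K + K^{2}$)
$v{\left(-61 \right)} + B{\left(\left(-1\right) 1,-7 \right)} \left(52 - 33\right) = \left(4 - 61 + \left(-61\right)^{2}\right) - 9 \left(52 - 33\right) = \left(4 - 61 + 3721\right) - 171 = 3664 - 171 = 3493$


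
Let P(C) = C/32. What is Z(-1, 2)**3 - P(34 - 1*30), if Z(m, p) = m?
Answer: -9/8 ≈ -1.1250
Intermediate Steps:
P(C) = C/32 (P(C) = C*(1/32) = C/32)
Z(-1, 2)**3 - P(34 - 1*30) = (-1)**3 - (34 - 1*30)/32 = -1 - (34 - 30)/32 = -1 - 4/32 = -1 - 1*1/8 = -1 - 1/8 = -9/8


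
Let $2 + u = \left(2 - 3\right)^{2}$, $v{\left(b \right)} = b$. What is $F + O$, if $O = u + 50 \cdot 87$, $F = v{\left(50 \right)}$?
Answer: $4399$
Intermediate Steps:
$F = 50$
$u = -1$ ($u = -2 + \left(2 - 3\right)^{2} = -2 + \left(-1\right)^{2} = -2 + 1 = -1$)
$O = 4349$ ($O = -1 + 50 \cdot 87 = -1 + 4350 = 4349$)
$F + O = 50 + 4349 = 4399$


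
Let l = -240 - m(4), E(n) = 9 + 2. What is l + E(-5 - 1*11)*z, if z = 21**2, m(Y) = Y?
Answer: 4607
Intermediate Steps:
z = 441
E(n) = 11
l = -244 (l = -240 - 1*4 = -240 - 4 = -244)
l + E(-5 - 1*11)*z = -244 + 11*441 = -244 + 4851 = 4607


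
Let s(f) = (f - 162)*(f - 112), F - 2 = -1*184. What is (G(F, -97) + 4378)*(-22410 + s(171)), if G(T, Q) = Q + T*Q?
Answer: -479915865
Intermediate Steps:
F = -182 (F = 2 - 1*184 = 2 - 184 = -182)
G(T, Q) = Q + Q*T
s(f) = (-162 + f)*(-112 + f)
(G(F, -97) + 4378)*(-22410 + s(171)) = (-97*(1 - 182) + 4378)*(-22410 + (18144 + 171² - 274*171)) = (-97*(-181) + 4378)*(-22410 + (18144 + 29241 - 46854)) = (17557 + 4378)*(-22410 + 531) = 21935*(-21879) = -479915865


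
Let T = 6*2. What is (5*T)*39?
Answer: 2340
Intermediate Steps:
T = 12
(5*T)*39 = (5*12)*39 = 60*39 = 2340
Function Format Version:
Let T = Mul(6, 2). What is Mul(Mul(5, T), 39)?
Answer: 2340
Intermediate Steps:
T = 12
Mul(Mul(5, T), 39) = Mul(Mul(5, 12), 39) = Mul(60, 39) = 2340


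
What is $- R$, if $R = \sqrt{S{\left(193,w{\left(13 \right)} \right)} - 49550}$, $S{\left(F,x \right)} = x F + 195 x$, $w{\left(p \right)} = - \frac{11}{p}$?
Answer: $- \frac{i \sqrt{8429434}}{13} \approx - 223.33 i$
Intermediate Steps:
$S{\left(F,x \right)} = 195 x + F x$ ($S{\left(F,x \right)} = F x + 195 x = 195 x + F x$)
$R = \frac{i \sqrt{8429434}}{13}$ ($R = \sqrt{- \frac{11}{13} \left(195 + 193\right) - 49550} = \sqrt{\left(-11\right) \frac{1}{13} \cdot 388 - 49550} = \sqrt{\left(- \frac{11}{13}\right) 388 - 49550} = \sqrt{- \frac{4268}{13} - 49550} = \sqrt{- \frac{648418}{13}} = \frac{i \sqrt{8429434}}{13} \approx 223.33 i$)
$- R = - \frac{i \sqrt{8429434}}{13}$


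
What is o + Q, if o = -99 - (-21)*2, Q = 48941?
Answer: 48884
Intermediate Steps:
o = -57 (o = -99 - 3*(-14) = -99 + 42 = -57)
o + Q = -57 + 48941 = 48884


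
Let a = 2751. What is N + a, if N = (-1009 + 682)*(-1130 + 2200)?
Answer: -347139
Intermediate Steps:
N = -349890 (N = -327*1070 = -349890)
N + a = -349890 + 2751 = -347139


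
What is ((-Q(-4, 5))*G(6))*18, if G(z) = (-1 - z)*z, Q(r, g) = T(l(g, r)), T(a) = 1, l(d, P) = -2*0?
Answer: 756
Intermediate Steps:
l(d, P) = 0
Q(r, g) = 1
G(z) = z*(-1 - z)
((-Q(-4, 5))*G(6))*18 = ((-1*1)*(-1*6*(1 + 6)))*18 = -(-1)*6*7*18 = -1*(-42)*18 = 42*18 = 756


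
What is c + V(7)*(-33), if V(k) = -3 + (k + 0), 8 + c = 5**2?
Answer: -115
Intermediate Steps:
c = 17 (c = -8 + 5**2 = -8 + 25 = 17)
V(k) = -3 + k
c + V(7)*(-33) = 17 + (-3 + 7)*(-33) = 17 + 4*(-33) = 17 - 132 = -115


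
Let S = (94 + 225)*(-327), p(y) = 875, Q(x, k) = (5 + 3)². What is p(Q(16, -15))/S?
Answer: -875/104313 ≈ -0.0083882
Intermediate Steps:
Q(x, k) = 64 (Q(x, k) = 8² = 64)
S = -104313 (S = 319*(-327) = -104313)
p(Q(16, -15))/S = 875/(-104313) = 875*(-1/104313) = -875/104313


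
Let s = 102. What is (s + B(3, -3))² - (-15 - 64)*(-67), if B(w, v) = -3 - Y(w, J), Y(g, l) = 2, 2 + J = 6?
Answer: 4116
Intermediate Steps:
J = 4 (J = -2 + 6 = 4)
B(w, v) = -5 (B(w, v) = -3 - 1*2 = -3 - 2 = -5)
(s + B(3, -3))² - (-15 - 64)*(-67) = (102 - 5)² - (-15 - 64)*(-67) = 97² - (-79)*(-67) = 9409 - 1*5293 = 9409 - 5293 = 4116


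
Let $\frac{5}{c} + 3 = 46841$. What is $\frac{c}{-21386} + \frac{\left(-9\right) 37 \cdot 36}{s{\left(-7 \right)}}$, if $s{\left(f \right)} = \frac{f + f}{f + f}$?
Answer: $- \frac{12008109486389}{1001677468} \approx -11988.0$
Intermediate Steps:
$c = \frac{5}{46838}$ ($c = \frac{5}{-3 + 46841} = \frac{5}{46838} \approx 0.00010675$)
$s{\left(f \right)} = 1$ ($s{\left(f \right)} = \frac{2 f}{2 f} = 2 f \frac{1}{2 f} = 1$)
$\frac{c}{-21386} + \frac{\left(-9\right) 37 \cdot 36}{s{\left(-7 \right)}} = \frac{5}{46838 \left(-21386\right)} + \frac{\left(-9\right) 37 \cdot 36}{1} = \frac{5}{46838} \left(- \frac{1}{21386}\right) + \left(-333\right) 36 \cdot 1 = - \frac{5}{1001677468} - 11988 = - \frac{12008109486389}{1001677468}$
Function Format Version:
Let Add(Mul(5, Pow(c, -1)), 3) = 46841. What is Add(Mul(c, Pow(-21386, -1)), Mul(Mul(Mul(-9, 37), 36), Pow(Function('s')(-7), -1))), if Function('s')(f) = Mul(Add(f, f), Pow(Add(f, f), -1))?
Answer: Rational(-12008109486389, 1001677468) ≈ -11988.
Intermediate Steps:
c = Rational(5, 46838) (c = Mul(5, Pow(Add(-3, 46841), -1)) = Mul(5, Pow(46838, -1)) = Mul(5, Rational(1, 46838)) = Rational(5, 46838) ≈ 0.00010675)
Function('s')(f) = 1 (Function('s')(f) = Mul(Mul(2, f), Pow(Mul(2, f), -1)) = Mul(Mul(2, f), Mul(Rational(1, 2), Pow(f, -1))) = 1)
Add(Mul(c, Pow(-21386, -1)), Mul(Mul(Mul(-9, 37), 36), Pow(Function('s')(-7), -1))) = Add(Mul(Rational(5, 46838), Pow(-21386, -1)), Mul(Mul(Mul(-9, 37), 36), Pow(1, -1))) = Add(Mul(Rational(5, 46838), Rational(-1, 21386)), Mul(Mul(-333, 36), 1)) = Add(Rational(-5, 1001677468), Mul(-11988, 1)) = Add(Rational(-5, 1001677468), -11988) = Rational(-12008109486389, 1001677468)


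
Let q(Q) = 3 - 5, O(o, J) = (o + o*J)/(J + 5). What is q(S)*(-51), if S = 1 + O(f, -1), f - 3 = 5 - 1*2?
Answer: 102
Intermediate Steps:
f = 6 (f = 3 + (5 - 1*2) = 3 + (5 - 2) = 3 + 3 = 6)
O(o, J) = (o + J*o)/(5 + J)
S = 1 (S = 1 + 6*(1 - 1)/(5 - 1) = 1 + 6*0/4 = 1 + 6*(¼)*0 = 1 + 0 = 1)
q(Q) = -2
q(S)*(-51) = -2*(-51) = 102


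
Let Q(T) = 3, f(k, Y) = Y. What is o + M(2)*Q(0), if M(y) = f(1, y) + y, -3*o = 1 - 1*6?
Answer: 41/3 ≈ 13.667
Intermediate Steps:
o = 5/3 (o = -(1 - 1*6)/3 = -(1 - 6)/3 = -1/3*(-5) = 5/3 ≈ 1.6667)
M(y) = 2*y (M(y) = y + y = 2*y)
o + M(2)*Q(0) = 5/3 + (2*2)*3 = 5/3 + 4*3 = 5/3 + 12 = 41/3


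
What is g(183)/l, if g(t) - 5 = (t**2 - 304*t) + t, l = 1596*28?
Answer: -21955/44688 ≈ -0.49130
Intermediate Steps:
l = 44688
g(t) = 5 + t**2 - 303*t (g(t) = 5 + ((t**2 - 304*t) + t) = 5 + (t**2 - 303*t) = 5 + t**2 - 303*t)
g(183)/l = (5 + 183**2 - 303*183)/44688 = (5 + 33489 - 55449)*(1/44688) = -21955*1/44688 = -21955/44688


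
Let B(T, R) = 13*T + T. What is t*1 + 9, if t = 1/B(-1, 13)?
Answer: 125/14 ≈ 8.9286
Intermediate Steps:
B(T, R) = 14*T
t = -1/14 (t = 1/(14*(-1)) = 1/(-14) = -1/14 ≈ -0.071429)
t*1 + 9 = -1/14*1 + 9 = -1/14 + 9 = 125/14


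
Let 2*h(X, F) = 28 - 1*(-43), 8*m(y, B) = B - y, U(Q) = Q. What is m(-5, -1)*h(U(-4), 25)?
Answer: 71/4 ≈ 17.750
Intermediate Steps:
m(y, B) = -y/8 + B/8 (m(y, B) = (B - y)/8 = -y/8 + B/8)
h(X, F) = 71/2 (h(X, F) = (28 - 1*(-43))/2 = (28 + 43)/2 = (½)*71 = 71/2)
m(-5, -1)*h(U(-4), 25) = (-⅛*(-5) + (⅛)*(-1))*(71/2) = (5/8 - ⅛)*(71/2) = (½)*(71/2) = 71/4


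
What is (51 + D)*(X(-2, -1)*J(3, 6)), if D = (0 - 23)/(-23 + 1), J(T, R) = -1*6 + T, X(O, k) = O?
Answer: 3435/11 ≈ 312.27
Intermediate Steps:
J(T, R) = -6 + T
D = 23/22 (D = -23/(-22) = -23*(-1/22) = 23/22 ≈ 1.0455)
(51 + D)*(X(-2, -1)*J(3, 6)) = (51 + 23/22)*(-2*(-6 + 3)) = 1145*(-2*(-3))/22 = (1145/22)*6 = 3435/11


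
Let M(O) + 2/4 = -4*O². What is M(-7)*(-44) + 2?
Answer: 8648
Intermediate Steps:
M(O) = -½ - 4*O²
M(-7)*(-44) + 2 = (-½ - 4*(-7)²)*(-44) + 2 = (-½ - 4*49)*(-44) + 2 = (-½ - 196)*(-44) + 2 = -393/2*(-44) + 2 = 8646 + 2 = 8648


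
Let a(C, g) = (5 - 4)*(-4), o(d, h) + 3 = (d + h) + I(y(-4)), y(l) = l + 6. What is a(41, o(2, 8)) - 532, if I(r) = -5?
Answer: -536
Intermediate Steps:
y(l) = 6 + l
o(d, h) = -8 + d + h (o(d, h) = -3 + ((d + h) - 5) = -3 + (-5 + d + h) = -8 + d + h)
a(C, g) = -4 (a(C, g) = 1*(-4) = -4)
a(41, o(2, 8)) - 532 = -4 - 532 = -536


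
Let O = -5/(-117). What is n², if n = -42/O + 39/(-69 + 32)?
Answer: 33128732169/34225 ≈ 9.6797e+5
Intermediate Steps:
O = 5/117 (O = -5*(-1/117) = 5/117 ≈ 0.042735)
n = -182013/185 (n = -42/5/117 + 39/(-69 + 32) = -42*117/5 + 39/(-37) = -4914/5 + 39*(-1/37) = -4914/5 - 39/37 = -182013/185 ≈ -983.85)
n² = (-182013/185)² = 33128732169/34225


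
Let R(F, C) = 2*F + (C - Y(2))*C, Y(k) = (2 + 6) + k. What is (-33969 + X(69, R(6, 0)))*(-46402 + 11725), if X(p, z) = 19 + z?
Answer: 1176868026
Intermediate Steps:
Y(k) = 8 + k
R(F, C) = 2*F + C*(-10 + C) (R(F, C) = 2*F + (C - (8 + 2))*C = 2*F + (C - 1*10)*C = 2*F + (C - 10)*C = 2*F + (-10 + C)*C = 2*F + C*(-10 + C))
(-33969 + X(69, R(6, 0)))*(-46402 + 11725) = (-33969 + (19 + (0² - 10*0 + 2*6)))*(-46402 + 11725) = (-33969 + (19 + (0 + 0 + 12)))*(-34677) = (-33969 + (19 + 12))*(-34677) = (-33969 + 31)*(-34677) = -33938*(-34677) = 1176868026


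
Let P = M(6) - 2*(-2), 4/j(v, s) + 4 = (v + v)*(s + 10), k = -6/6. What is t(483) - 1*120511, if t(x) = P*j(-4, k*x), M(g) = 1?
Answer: -22776578/189 ≈ -1.2051e+5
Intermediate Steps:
k = -1 (k = -6*⅙ = -1)
j(v, s) = 4/(-4 + 2*v*(10 + s)) (j(v, s) = 4/(-4 + (v + v)*(s + 10)) = 4/(-4 + (2*v)*(10 + s)) = 4/(-4 + 2*v*(10 + s)))
P = 5 (P = 1 - 2*(-2) = 1 + 4 = 5)
t(x) = 10/(-42 + 4*x) (t(x) = 5*(2/(-2 + 10*(-4) - x*(-4))) = 5*(2/(-2 - 40 + 4*x)) = 5*(2/(-42 + 4*x)) = 10/(-42 + 4*x))
t(483) - 1*120511 = 5/(-21 + 2*483) - 1*120511 = 5/(-21 + 966) - 120511 = 5/945 - 120511 = 5*(1/945) - 120511 = 1/189 - 120511 = -22776578/189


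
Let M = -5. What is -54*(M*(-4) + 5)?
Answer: -1350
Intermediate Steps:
-54*(M*(-4) + 5) = -54*(-5*(-4) + 5) = -54*(20 + 5) = -54*25 = -1350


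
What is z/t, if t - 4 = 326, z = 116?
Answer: 58/165 ≈ 0.35152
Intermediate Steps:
t = 330 (t = 4 + 326 = 330)
z/t = 116/330 = (1/330)*116 = 58/165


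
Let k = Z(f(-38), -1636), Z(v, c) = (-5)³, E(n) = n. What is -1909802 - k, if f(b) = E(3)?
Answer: -1909677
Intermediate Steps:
f(b) = 3
Z(v, c) = -125
k = -125
-1909802 - k = -1909802 - 1*(-125) = -1909802 + 125 = -1909677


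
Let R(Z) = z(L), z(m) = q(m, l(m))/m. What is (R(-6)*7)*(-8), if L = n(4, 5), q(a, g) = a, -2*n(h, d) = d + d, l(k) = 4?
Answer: -56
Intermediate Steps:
n(h, d) = -d (n(h, d) = -(d + d)/2 = -d)
L = -5 (L = -1*5 = -5)
z(m) = 1 (z(m) = m/m = 1)
R(Z) = 1
(R(-6)*7)*(-8) = (1*7)*(-8) = 7*(-8) = -56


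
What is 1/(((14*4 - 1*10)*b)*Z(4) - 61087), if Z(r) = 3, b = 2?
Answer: -1/60811 ≈ -1.6444e-5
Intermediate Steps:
1/(((14*4 - 1*10)*b)*Z(4) - 61087) = 1/(((14*4 - 1*10)*2)*3 - 61087) = 1/(((56 - 10)*2)*3 - 61087) = 1/((46*2)*3 - 61087) = 1/(92*3 - 61087) = 1/(276 - 61087) = 1/(-60811) = -1/60811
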